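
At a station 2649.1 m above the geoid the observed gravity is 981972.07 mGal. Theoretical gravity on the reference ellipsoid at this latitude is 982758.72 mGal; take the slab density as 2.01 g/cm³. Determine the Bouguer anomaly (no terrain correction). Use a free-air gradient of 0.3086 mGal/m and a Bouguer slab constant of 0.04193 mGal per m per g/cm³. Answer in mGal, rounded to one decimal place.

-192.4

Free-air correction = 0.3086 × 2649.1 = 817.51 mGal
Free-air anomaly = 981972.07 − 982758.72 + (817.51) = 30.86 mGal
Bouguer slab correction = 0.04193 × 2.01 × 2649.1 = 223.26 mGal
Simple Bouguer anomaly = 30.86 − (223.26) = -192.40 mGal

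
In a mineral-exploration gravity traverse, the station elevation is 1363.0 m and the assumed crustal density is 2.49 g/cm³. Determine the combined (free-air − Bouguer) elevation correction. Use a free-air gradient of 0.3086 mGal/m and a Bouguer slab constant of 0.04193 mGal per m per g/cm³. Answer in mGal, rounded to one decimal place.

Combined gradient = 0.3086 − 0.04193 × 2.49 = 0.2041943 mGal/m
Combined elevation correction = 0.2041943 × 1363.0 = 278.3 mGal

278.3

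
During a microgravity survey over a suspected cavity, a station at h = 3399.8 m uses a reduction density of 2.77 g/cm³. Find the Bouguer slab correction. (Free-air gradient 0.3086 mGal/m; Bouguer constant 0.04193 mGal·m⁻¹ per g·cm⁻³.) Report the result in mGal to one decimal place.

394.9

Bouguer slab correction = 0.04193 × 2.77 × 3399.8 = 394.9 mGal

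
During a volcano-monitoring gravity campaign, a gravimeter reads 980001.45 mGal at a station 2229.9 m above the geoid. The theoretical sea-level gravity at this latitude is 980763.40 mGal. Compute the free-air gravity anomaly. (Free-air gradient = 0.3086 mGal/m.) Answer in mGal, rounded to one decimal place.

-73.8

Free-air correction = 0.3086 × 2229.9 = 688.15 mGal
Free-air anomaly = 980001.45 − 980763.40 + (688.15) = -73.80 mGal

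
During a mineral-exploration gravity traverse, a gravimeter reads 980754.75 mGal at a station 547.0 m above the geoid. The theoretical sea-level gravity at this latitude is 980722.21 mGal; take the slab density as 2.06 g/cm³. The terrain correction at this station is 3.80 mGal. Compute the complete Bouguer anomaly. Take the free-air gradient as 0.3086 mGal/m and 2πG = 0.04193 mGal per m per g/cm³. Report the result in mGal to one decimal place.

Free-air correction = 0.3086 × 547.0 = 168.80 mGal
Free-air anomaly = 980754.75 − 980722.21 + (168.80) = 201.34 mGal
Bouguer slab correction = 0.04193 × 2.06 × 547.0 = 47.25 mGal
Simple Bouguer anomaly = 201.34 − (47.25) = 154.09 mGal
Complete Bouguer anomaly = 154.09 + 3.80 = 157.89 mGal

157.9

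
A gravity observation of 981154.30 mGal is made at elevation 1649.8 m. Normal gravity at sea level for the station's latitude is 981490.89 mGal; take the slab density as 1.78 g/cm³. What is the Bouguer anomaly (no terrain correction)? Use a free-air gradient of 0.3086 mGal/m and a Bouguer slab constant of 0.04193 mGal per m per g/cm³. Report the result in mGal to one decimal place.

49.4

Free-air correction = 0.3086 × 1649.8 = 509.13 mGal
Free-air anomaly = 981154.30 − 981490.89 + (509.13) = 172.54 mGal
Bouguer slab correction = 0.04193 × 1.78 × 1649.8 = 123.13 mGal
Simple Bouguer anomaly = 172.54 − (123.13) = 49.41 mGal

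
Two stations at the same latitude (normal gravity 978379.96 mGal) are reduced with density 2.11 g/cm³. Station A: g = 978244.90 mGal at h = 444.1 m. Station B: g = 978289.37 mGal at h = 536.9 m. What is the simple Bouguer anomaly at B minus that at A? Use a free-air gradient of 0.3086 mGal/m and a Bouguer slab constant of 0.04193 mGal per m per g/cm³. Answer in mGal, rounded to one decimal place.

Δg_SB(A) = 978244.90 − 978379.96 + 0.3086×444.1 − 0.04193×2.11×444.1 = -37.30 mGal
Δg_SB(B) = 978289.37 − 978379.96 + 0.3086×536.9 − 0.04193×2.11×536.9 = 27.60 mGal
Difference = 27.60 − (-37.30) = 64.90 mGal

64.9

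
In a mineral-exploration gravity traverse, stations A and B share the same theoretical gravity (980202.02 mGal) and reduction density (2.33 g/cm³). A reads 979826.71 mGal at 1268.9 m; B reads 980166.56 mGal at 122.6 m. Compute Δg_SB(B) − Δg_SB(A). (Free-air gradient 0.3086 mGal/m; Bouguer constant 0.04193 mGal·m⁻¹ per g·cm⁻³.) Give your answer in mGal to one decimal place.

Δg_SB(A) = 979826.71 − 980202.02 + 0.3086×1268.9 − 0.04193×2.33×1268.9 = -107.70 mGal
Δg_SB(B) = 980166.56 − 980202.02 + 0.3086×122.6 − 0.04193×2.33×122.6 = -9.60 mGal
Difference = -9.60 − (-107.70) = 98.10 mGal

98.1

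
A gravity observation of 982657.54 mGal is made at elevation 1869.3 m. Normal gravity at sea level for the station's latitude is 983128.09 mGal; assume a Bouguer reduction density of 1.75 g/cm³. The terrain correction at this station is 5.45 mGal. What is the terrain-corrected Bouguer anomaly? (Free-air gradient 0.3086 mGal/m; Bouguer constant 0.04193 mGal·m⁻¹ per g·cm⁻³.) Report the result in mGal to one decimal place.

Free-air correction = 0.3086 × 1869.3 = 576.87 mGal
Free-air anomaly = 982657.54 − 983128.09 + (576.87) = 106.32 mGal
Bouguer slab correction = 0.04193 × 1.75 × 1869.3 = 137.16 mGal
Simple Bouguer anomaly = 106.32 − (137.16) = -30.84 mGal
Complete Bouguer anomaly = -30.84 + 5.45 = -25.39 mGal

-25.4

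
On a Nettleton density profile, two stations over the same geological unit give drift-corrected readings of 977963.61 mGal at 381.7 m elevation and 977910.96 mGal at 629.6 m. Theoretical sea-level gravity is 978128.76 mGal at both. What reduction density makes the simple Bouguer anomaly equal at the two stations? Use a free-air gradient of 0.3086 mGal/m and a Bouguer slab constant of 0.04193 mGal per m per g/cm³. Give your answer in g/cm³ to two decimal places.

Δg_obs = 977910.96 − 977963.61 = -52.65 mGal over Δh = 629.6 − 381.7 = 247.9 m
Equal Bouguer anomalies ⇒ Δg_obs + (0.3086 − 0.04193ρ)·Δh = 0
0.3086 − 0.04193ρ = −Δg_obs/Δh = 0.21238
ρ = (0.3086 − 0.21238) / 0.04193 = 2.29 g/cm³

2.29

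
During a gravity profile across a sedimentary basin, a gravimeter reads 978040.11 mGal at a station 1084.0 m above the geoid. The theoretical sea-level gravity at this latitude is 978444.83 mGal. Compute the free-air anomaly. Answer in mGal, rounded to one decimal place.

-70.2

Free-air correction = 0.3086 × 1084.0 = 334.52 mGal
Free-air anomaly = 978040.11 − 978444.83 + (334.52) = -70.20 mGal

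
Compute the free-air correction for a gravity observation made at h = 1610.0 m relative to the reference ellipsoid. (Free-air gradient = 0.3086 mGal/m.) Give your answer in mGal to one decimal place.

Free-air correction = 0.3086 × 1610.0 = 496.8 mGal

496.8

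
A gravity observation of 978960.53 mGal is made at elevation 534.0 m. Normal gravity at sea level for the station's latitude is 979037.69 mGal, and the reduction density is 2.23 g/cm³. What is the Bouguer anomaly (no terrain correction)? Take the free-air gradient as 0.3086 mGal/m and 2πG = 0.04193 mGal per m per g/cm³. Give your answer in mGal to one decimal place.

Free-air correction = 0.3086 × 534.0 = 164.79 mGal
Free-air anomaly = 978960.53 − 979037.69 + (164.79) = 87.63 mGal
Bouguer slab correction = 0.04193 × 2.23 × 534.0 = 49.93 mGal
Simple Bouguer anomaly = 87.63 − (49.93) = 37.70 mGal

37.7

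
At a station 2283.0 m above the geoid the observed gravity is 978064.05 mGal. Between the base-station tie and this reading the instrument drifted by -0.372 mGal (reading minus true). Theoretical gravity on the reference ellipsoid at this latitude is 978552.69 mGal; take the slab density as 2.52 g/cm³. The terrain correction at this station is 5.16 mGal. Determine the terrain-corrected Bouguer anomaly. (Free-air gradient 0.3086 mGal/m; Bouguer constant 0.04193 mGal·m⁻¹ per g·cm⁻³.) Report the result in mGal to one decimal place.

Drift-corrected reading = 978064.05 − (-0.372) = 978064.422 mGal
Free-air correction = 0.3086 × 2283.0 = 704.53 mGal
Free-air anomaly = 978064.422 − 978552.69 + (704.53) = 216.262 mGal
Bouguer slab correction = 0.04193 × 2.52 × 2283.0 = 241.23 mGal
Simple Bouguer anomaly = 216.262 − (241.23) = -24.968 mGal
Complete Bouguer anomaly = -24.968 + 5.16 = -19.808 mGal

-19.8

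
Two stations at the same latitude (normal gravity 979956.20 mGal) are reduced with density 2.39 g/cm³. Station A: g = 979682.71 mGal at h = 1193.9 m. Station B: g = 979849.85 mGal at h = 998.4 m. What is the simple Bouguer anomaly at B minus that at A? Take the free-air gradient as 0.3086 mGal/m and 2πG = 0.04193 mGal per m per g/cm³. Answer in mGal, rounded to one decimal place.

126.4

Δg_SB(A) = 979682.71 − 979956.20 + 0.3086×1193.9 − 0.04193×2.39×1193.9 = -24.70 mGal
Δg_SB(B) = 979849.85 − 979956.20 + 0.3086×998.4 − 0.04193×2.39×998.4 = 101.70 mGal
Difference = 101.70 − (-24.70) = 126.40 mGal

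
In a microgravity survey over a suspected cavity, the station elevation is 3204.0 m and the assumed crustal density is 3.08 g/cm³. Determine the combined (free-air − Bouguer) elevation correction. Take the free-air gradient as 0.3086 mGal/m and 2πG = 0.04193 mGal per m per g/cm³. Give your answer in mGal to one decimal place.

Combined gradient = 0.3086 − 0.04193 × 3.08 = 0.1794556 mGal/m
Combined elevation correction = 0.1794556 × 3204.0 = 575.0 mGal

575.0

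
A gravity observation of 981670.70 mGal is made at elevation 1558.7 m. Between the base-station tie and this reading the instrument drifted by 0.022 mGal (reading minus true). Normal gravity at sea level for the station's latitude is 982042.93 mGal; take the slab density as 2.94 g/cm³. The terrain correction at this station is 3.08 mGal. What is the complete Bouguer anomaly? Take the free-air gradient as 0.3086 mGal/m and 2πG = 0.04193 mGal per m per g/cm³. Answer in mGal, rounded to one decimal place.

-80.3

Drift-corrected reading = 981670.70 − (0.022) = 981670.678 mGal
Free-air correction = 0.3086 × 1558.7 = 481.01 mGal
Free-air anomaly = 981670.678 − 982042.93 + (481.01) = 108.758 mGal
Bouguer slab correction = 0.04193 × 2.94 × 1558.7 = 192.15 mGal
Simple Bouguer anomaly = 108.758 − (192.15) = -83.392 mGal
Complete Bouguer anomaly = -83.392 + 3.08 = -80.312 mGal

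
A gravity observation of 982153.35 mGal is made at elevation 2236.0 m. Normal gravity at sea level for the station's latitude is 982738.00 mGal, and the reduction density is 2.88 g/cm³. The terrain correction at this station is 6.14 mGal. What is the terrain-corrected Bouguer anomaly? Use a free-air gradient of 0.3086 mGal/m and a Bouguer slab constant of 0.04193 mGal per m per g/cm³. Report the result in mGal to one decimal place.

Free-air correction = 0.3086 × 2236.0 = 690.03 mGal
Free-air anomaly = 982153.35 − 982738.00 + (690.03) = 105.38 mGal
Bouguer slab correction = 0.04193 × 2.88 × 2236.0 = 270.02 mGal
Simple Bouguer anomaly = 105.38 − (270.02) = -164.64 mGal
Complete Bouguer anomaly = -164.64 + 6.14 = -158.50 mGal

-158.5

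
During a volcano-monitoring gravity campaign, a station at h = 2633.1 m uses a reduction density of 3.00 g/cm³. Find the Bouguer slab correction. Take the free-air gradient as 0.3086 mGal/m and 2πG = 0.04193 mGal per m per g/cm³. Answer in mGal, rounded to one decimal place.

Bouguer slab correction = 0.04193 × 3.00 × 2633.1 = 331.2 mGal

331.2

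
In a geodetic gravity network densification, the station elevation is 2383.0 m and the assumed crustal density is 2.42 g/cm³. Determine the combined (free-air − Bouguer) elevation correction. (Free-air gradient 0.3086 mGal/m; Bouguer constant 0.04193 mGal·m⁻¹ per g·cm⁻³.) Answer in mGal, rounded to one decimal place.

493.6

Combined gradient = 0.3086 − 0.04193 × 2.42 = 0.2071294 mGal/m
Combined elevation correction = 0.2071294 × 2383.0 = 493.6 mGal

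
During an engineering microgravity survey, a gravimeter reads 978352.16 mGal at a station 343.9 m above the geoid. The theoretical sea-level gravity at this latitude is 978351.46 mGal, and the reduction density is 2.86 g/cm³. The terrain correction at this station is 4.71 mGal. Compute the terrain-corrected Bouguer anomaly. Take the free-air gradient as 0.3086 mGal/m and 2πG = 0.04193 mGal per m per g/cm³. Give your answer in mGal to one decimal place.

70.3

Free-air correction = 0.3086 × 343.9 = 106.13 mGal
Free-air anomaly = 978352.16 − 978351.46 + (106.13) = 106.83 mGal
Bouguer slab correction = 0.04193 × 2.86 × 343.9 = 41.24 mGal
Simple Bouguer anomaly = 106.83 − (41.24) = 65.59 mGal
Complete Bouguer anomaly = 65.59 + 4.71 = 70.30 mGal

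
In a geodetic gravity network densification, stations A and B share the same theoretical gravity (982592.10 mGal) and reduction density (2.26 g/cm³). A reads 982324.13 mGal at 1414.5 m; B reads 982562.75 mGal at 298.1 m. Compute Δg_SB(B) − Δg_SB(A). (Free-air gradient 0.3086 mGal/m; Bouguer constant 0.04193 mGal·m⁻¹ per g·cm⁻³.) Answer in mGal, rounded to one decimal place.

Δg_SB(A) = 982324.13 − 982592.10 + 0.3086×1414.5 − 0.04193×2.26×1414.5 = 34.50 mGal
Δg_SB(B) = 982562.75 − 982592.10 + 0.3086×298.1 − 0.04193×2.26×298.1 = 34.40 mGal
Difference = 34.40 − (34.50) = -0.10 mGal

-0.1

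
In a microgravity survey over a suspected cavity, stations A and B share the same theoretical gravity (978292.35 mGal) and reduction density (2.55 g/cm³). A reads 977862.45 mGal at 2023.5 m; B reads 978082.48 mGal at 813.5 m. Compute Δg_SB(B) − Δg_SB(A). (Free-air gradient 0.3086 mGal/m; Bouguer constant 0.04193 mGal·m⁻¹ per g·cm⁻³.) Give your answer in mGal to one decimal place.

-24.0

Δg_SB(A) = 977862.45 − 978292.35 + 0.3086×2023.5 − 0.04193×2.55×2023.5 = -21.80 mGal
Δg_SB(B) = 978082.48 − 978292.35 + 0.3086×813.5 − 0.04193×2.55×813.5 = -45.80 mGal
Difference = -45.80 − (-21.80) = -24.00 mGal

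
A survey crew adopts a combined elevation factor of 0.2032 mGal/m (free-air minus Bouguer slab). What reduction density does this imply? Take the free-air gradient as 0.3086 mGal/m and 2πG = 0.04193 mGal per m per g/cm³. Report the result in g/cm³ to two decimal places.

2.51

0.2032 = 0.3086 − 0.04193 × ρ
ρ = (0.3086 − 0.2032) / 0.04193 = 2.51 g/cm³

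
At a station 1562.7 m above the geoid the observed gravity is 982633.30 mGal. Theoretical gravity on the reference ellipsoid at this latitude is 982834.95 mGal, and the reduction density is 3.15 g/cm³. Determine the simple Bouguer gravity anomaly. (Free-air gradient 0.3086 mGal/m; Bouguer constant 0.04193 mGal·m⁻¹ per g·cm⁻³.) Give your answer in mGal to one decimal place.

Free-air correction = 0.3086 × 1562.7 = 482.25 mGal
Free-air anomaly = 982633.30 − 982834.95 + (482.25) = 280.60 mGal
Bouguer slab correction = 0.04193 × 3.15 × 1562.7 = 206.40 mGal
Simple Bouguer anomaly = 280.60 − (206.40) = 74.20 mGal

74.2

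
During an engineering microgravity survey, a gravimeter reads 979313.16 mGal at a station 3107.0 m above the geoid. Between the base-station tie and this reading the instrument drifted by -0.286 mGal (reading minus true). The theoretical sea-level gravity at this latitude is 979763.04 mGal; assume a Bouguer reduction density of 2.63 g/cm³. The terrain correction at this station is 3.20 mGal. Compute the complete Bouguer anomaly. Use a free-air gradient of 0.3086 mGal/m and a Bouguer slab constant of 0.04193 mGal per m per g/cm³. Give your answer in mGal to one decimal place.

Drift-corrected reading = 979313.16 − (-0.286) = 979313.446 mGal
Free-air correction = 0.3086 × 3107.0 = 958.82 mGal
Free-air anomaly = 979313.446 − 979763.04 + (958.82) = 509.226 mGal
Bouguer slab correction = 0.04193 × 2.63 × 3107.0 = 342.63 mGal
Simple Bouguer anomaly = 509.226 − (342.63) = 166.596 mGal
Complete Bouguer anomaly = 166.596 + 3.20 = 169.796 mGal

169.8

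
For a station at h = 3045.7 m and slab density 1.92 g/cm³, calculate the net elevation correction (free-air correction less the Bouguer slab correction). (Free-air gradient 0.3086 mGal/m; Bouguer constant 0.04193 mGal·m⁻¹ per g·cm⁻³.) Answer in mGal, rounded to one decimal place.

694.7

Combined gradient = 0.3086 − 0.04193 × 1.92 = 0.2280944 mGal/m
Combined elevation correction = 0.2280944 × 3045.7 = 694.7 mGal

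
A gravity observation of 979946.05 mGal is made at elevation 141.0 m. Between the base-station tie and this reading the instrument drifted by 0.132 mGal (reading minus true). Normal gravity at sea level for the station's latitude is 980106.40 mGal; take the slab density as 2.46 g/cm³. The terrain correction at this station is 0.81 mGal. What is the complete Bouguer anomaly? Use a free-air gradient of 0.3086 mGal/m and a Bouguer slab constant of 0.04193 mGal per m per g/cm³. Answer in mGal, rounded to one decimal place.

-130.7

Drift-corrected reading = 979946.05 − (0.132) = 979945.918 mGal
Free-air correction = 0.3086 × 141.0 = 43.51 mGal
Free-air anomaly = 979945.918 − 980106.40 + (43.51) = -116.972 mGal
Bouguer slab correction = 0.04193 × 2.46 × 141.0 = 14.54 mGal
Simple Bouguer anomaly = -116.972 − (14.54) = -131.512 mGal
Complete Bouguer anomaly = -131.512 + 0.81 = -130.702 mGal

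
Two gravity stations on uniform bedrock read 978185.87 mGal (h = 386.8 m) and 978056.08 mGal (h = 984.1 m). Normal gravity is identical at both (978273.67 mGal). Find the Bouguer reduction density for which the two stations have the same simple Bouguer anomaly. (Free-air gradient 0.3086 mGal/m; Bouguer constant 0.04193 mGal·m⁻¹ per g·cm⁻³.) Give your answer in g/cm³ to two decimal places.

Δg_obs = 978056.08 − 978185.87 = -129.79 mGal over Δh = 984.1 − 386.8 = 597.3 m
Equal Bouguer anomalies ⇒ Δg_obs + (0.3086 − 0.04193ρ)·Δh = 0
0.3086 − 0.04193ρ = −Δg_obs/Δh = 0.21729
ρ = (0.3086 − 0.21729) / 0.04193 = 2.18 g/cm³

2.18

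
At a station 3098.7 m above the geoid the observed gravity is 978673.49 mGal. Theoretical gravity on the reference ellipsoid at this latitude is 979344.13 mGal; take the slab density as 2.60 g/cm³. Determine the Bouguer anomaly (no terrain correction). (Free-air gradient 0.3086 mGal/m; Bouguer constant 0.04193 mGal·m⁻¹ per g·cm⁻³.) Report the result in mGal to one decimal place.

-52.2

Free-air correction = 0.3086 × 3098.7 = 956.26 mGal
Free-air anomaly = 978673.49 − 979344.13 + (956.26) = 285.62 mGal
Bouguer slab correction = 0.04193 × 2.60 × 3098.7 = 337.81 mGal
Simple Bouguer anomaly = 285.62 − (337.81) = -52.19 mGal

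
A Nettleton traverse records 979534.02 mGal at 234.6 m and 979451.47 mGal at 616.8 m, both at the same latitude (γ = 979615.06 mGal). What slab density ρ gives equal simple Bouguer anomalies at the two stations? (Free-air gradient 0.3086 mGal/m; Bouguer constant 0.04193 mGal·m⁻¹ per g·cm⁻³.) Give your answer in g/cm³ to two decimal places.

Δg_obs = 979451.47 − 979534.02 = -82.55 mGal over Δh = 616.8 − 234.6 = 382.2 m
Equal Bouguer anomalies ⇒ Δg_obs + (0.3086 − 0.04193ρ)·Δh = 0
0.3086 − 0.04193ρ = −Δg_obs/Δh = 0.21599
ρ = (0.3086 − 0.21599) / 0.04193 = 2.21 g/cm³

2.21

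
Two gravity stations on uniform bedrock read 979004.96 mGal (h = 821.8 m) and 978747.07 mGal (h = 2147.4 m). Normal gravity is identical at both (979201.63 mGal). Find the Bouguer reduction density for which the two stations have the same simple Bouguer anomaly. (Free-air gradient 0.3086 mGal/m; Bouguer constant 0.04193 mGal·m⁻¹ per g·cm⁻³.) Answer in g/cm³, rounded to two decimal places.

Δg_obs = 978747.07 − 979004.96 = -257.89 mGal over Δh = 2147.4 − 821.8 = 1325.6 m
Equal Bouguer anomalies ⇒ Δg_obs + (0.3086 − 0.04193ρ)·Δh = 0
0.3086 − 0.04193ρ = −Δg_obs/Δh = 0.19455
ρ = (0.3086 − 0.19455) / 0.04193 = 2.72 g/cm³

2.72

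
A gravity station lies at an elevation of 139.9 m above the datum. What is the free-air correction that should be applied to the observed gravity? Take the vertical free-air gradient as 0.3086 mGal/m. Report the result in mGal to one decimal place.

43.2

Free-air correction = 0.3086 × 139.9 = 43.2 mGal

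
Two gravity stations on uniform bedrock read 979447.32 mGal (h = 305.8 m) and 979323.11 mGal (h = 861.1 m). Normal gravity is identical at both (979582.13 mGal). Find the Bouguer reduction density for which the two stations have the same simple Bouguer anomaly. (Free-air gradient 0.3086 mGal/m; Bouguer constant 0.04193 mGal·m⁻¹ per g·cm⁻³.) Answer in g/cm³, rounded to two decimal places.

Δg_obs = 979323.11 − 979447.32 = -124.21 mGal over Δh = 861.1 − 305.8 = 555.3 m
Equal Bouguer anomalies ⇒ Δg_obs + (0.3086 − 0.04193ρ)·Δh = 0
0.3086 − 0.04193ρ = −Δg_obs/Δh = 0.22368
ρ = (0.3086 − 0.22368) / 0.04193 = 2.03 g/cm³

2.03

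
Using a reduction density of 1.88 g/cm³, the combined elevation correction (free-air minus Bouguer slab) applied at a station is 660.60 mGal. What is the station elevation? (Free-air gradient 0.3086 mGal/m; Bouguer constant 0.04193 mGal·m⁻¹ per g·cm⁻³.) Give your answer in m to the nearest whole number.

Combined gradient = 0.3086 − 0.04193 × 1.88 = 0.2297716 mGal/m
h = 660.60 / 0.2297716 = 2875.03 m

2875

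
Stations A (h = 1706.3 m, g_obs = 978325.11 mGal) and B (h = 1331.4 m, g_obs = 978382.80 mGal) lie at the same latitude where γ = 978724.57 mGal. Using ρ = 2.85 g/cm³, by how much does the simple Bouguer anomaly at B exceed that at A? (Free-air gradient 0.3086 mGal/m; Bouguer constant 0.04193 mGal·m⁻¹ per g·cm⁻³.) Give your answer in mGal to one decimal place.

Δg_SB(A) = 978325.11 − 978724.57 + 0.3086×1706.3 − 0.04193×2.85×1706.3 = -76.80 mGal
Δg_SB(B) = 978382.80 − 978724.57 + 0.3086×1331.4 − 0.04193×2.85×1331.4 = -90.00 mGal
Difference = -90.00 − (-76.80) = -13.20 mGal

-13.2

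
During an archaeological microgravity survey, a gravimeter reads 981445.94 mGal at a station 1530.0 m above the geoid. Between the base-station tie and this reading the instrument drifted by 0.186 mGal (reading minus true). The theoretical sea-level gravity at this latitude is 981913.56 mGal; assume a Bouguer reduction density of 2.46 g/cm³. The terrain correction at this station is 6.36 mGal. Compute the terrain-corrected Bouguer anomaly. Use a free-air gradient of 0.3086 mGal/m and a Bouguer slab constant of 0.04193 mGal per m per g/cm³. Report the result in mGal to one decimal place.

-147.1

Drift-corrected reading = 981445.94 − (0.186) = 981445.754 mGal
Free-air correction = 0.3086 × 1530.0 = 472.16 mGal
Free-air anomaly = 981445.754 − 981913.56 + (472.16) = 4.354 mGal
Bouguer slab correction = 0.04193 × 2.46 × 1530.0 = 157.82 mGal
Simple Bouguer anomaly = 4.354 − (157.82) = -153.466 mGal
Complete Bouguer anomaly = -153.466 + 6.36 = -147.106 mGal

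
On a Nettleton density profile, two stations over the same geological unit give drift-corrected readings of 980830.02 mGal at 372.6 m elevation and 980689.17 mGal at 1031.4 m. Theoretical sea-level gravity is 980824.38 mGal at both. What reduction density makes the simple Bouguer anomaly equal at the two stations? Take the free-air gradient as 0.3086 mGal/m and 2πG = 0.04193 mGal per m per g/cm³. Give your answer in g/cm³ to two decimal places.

Δg_obs = 980689.17 − 980830.02 = -140.85 mGal over Δh = 1031.4 − 372.6 = 658.8 m
Equal Bouguer anomalies ⇒ Δg_obs + (0.3086 − 0.04193ρ)·Δh = 0
0.3086 − 0.04193ρ = −Δg_obs/Δh = 0.21380
ρ = (0.3086 − 0.21380) / 0.04193 = 2.26 g/cm³

2.26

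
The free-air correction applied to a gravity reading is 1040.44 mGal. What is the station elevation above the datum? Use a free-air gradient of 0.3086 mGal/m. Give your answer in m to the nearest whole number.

h = 1040.44 / 0.3086 = 3371.48 m

3371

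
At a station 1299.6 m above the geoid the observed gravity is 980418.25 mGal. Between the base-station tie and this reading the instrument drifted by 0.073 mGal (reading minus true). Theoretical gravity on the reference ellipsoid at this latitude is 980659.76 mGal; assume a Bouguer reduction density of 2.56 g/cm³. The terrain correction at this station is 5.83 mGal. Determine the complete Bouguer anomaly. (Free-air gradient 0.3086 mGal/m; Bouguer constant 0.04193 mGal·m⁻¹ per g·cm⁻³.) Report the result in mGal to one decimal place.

Drift-corrected reading = 980418.25 − (0.073) = 980418.177 mGal
Free-air correction = 0.3086 × 1299.6 = 401.06 mGal
Free-air anomaly = 980418.177 − 980659.76 + (401.06) = 159.477 mGal
Bouguer slab correction = 0.04193 × 2.56 × 1299.6 = 139.50 mGal
Simple Bouguer anomaly = 159.477 − (139.50) = 19.977 mGal
Complete Bouguer anomaly = 19.977 + 5.83 = 25.807 mGal

25.8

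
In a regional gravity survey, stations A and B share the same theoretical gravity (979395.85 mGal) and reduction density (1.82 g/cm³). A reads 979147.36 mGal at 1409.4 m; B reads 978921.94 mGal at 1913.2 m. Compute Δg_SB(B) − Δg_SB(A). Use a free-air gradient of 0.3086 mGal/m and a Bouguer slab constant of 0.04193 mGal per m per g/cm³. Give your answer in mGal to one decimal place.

Δg_SB(A) = 979147.36 − 979395.85 + 0.3086×1409.4 − 0.04193×1.82×1409.4 = 78.90 mGal
Δg_SB(B) = 978921.94 − 979395.85 + 0.3086×1913.2 − 0.04193×1.82×1913.2 = -29.50 mGal
Difference = -29.50 − (78.90) = -108.40 mGal

-108.4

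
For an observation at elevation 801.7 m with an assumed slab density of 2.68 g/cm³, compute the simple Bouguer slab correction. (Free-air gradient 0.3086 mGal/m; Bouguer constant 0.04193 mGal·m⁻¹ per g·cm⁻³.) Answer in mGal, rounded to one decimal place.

90.1

Bouguer slab correction = 0.04193 × 2.68 × 801.7 = 90.1 mGal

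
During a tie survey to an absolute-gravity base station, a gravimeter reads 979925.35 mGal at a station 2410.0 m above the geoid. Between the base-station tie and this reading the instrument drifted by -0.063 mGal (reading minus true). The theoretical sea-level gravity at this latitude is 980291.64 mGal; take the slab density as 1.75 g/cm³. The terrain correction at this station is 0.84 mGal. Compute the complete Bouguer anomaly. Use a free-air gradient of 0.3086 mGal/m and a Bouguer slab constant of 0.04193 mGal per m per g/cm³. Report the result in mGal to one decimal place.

Drift-corrected reading = 979925.35 − (-0.063) = 979925.413 mGal
Free-air correction = 0.3086 × 2410.0 = 743.73 mGal
Free-air anomaly = 979925.413 − 980291.64 + (743.73) = 377.503 mGal
Bouguer slab correction = 0.04193 × 1.75 × 2410.0 = 176.84 mGal
Simple Bouguer anomaly = 377.503 − (176.84) = 200.663 mGal
Complete Bouguer anomaly = 200.663 + 0.84 = 201.503 mGal

201.5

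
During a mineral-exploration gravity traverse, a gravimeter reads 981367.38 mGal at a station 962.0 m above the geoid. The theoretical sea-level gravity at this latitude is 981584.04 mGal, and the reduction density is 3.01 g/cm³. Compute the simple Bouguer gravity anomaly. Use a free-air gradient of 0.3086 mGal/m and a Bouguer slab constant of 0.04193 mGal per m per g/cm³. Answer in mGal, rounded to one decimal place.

-41.2

Free-air correction = 0.3086 × 962.0 = 296.87 mGal
Free-air anomaly = 981367.38 − 981584.04 + (296.87) = 80.21 mGal
Bouguer slab correction = 0.04193 × 3.01 × 962.0 = 121.41 mGal
Simple Bouguer anomaly = 80.21 − (121.41) = -41.20 mGal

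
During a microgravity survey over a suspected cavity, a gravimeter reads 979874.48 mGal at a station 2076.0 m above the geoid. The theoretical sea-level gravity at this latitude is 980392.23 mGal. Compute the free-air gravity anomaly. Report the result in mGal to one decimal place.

Free-air correction = 0.3086 × 2076.0 = 640.65 mGal
Free-air anomaly = 979874.48 − 980392.23 + (640.65) = 122.90 mGal

122.9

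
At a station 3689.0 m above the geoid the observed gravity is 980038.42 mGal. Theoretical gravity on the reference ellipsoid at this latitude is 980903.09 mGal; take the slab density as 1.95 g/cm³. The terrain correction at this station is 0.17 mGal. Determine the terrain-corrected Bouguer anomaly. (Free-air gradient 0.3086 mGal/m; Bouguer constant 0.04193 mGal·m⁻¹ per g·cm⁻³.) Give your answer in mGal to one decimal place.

Free-air correction = 0.3086 × 3689.0 = 1138.43 mGal
Free-air anomaly = 980038.42 − 980903.09 + (1138.43) = 273.76 mGal
Bouguer slab correction = 0.04193 × 1.95 × 3689.0 = 301.63 mGal
Simple Bouguer anomaly = 273.76 − (301.63) = -27.87 mGal
Complete Bouguer anomaly = -27.87 + 0.17 = -27.70 mGal

-27.7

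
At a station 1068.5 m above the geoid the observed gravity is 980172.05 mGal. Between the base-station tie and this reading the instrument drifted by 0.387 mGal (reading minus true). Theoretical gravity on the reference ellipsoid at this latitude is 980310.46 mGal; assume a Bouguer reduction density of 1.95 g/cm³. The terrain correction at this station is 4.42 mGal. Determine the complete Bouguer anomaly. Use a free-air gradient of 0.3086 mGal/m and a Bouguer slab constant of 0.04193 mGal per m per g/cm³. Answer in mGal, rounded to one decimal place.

108.0

Drift-corrected reading = 980172.05 − (0.387) = 980171.663 mGal
Free-air correction = 0.3086 × 1068.5 = 329.74 mGal
Free-air anomaly = 980171.663 − 980310.46 + (329.74) = 190.943 mGal
Bouguer slab correction = 0.04193 × 1.95 × 1068.5 = 87.36 mGal
Simple Bouguer anomaly = 190.943 − (87.36) = 103.583 mGal
Complete Bouguer anomaly = 103.583 + 4.42 = 108.003 mGal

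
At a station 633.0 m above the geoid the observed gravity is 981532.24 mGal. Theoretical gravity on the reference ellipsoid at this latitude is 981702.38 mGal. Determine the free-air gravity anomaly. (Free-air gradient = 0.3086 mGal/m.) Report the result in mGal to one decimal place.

Free-air correction = 0.3086 × 633.0 = 195.34 mGal
Free-air anomaly = 981532.24 − 981702.38 + (195.34) = 25.20 mGal

25.2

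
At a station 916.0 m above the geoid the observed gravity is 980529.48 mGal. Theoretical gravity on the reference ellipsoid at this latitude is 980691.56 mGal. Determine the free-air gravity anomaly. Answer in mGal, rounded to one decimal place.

120.6

Free-air correction = 0.3086 × 916.0 = 282.68 mGal
Free-air anomaly = 980529.48 − 980691.56 + (282.68) = 120.60 mGal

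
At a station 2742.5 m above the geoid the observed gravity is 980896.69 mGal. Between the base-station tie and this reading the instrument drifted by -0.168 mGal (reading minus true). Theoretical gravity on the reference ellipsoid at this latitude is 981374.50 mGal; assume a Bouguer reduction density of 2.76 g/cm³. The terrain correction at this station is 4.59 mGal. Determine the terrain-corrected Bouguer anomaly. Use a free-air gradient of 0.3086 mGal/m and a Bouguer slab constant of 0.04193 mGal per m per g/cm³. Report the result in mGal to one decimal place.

Drift-corrected reading = 980896.69 − (-0.168) = 980896.858 mGal
Free-air correction = 0.3086 × 2742.5 = 846.34 mGal
Free-air anomaly = 980896.858 − 981374.50 + (846.34) = 368.698 mGal
Bouguer slab correction = 0.04193 × 2.76 × 2742.5 = 317.38 mGal
Simple Bouguer anomaly = 368.698 − (317.38) = 51.318 mGal
Complete Bouguer anomaly = 51.318 + 4.59 = 55.908 mGal

55.9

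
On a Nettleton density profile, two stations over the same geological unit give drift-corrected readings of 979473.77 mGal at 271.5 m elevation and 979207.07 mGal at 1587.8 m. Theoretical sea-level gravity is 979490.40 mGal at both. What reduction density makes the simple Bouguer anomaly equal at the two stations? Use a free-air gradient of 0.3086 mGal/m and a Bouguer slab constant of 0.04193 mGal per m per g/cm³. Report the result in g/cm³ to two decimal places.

2.53

Δg_obs = 979207.07 − 979473.77 = -266.70 mGal over Δh = 1587.8 − 271.5 = 1316.3 m
Equal Bouguer anomalies ⇒ Δg_obs + (0.3086 − 0.04193ρ)·Δh = 0
0.3086 − 0.04193ρ = −Δg_obs/Δh = 0.20261
ρ = (0.3086 − 0.20261) / 0.04193 = 2.53 g/cm³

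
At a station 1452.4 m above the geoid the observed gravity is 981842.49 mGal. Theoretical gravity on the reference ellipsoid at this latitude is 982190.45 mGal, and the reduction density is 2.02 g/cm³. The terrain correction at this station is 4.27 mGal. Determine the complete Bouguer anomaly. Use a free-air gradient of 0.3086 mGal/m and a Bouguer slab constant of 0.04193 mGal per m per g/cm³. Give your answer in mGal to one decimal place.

-18.5

Free-air correction = 0.3086 × 1452.4 = 448.21 mGal
Free-air anomaly = 981842.49 − 982190.45 + (448.21) = 100.25 mGal
Bouguer slab correction = 0.04193 × 2.02 × 1452.4 = 123.02 mGal
Simple Bouguer anomaly = 100.25 − (123.02) = -22.77 mGal
Complete Bouguer anomaly = -22.77 + 4.27 = -18.50 mGal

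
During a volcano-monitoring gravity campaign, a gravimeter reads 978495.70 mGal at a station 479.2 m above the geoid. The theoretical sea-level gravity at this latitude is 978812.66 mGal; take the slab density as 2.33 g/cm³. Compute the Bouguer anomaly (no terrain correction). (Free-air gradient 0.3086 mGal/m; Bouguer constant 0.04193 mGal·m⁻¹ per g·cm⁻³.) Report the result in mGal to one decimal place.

Free-air correction = 0.3086 × 479.2 = 147.88 mGal
Free-air anomaly = 978495.70 − 978812.66 + (147.88) = -169.08 mGal
Bouguer slab correction = 0.04193 × 2.33 × 479.2 = 46.82 mGal
Simple Bouguer anomaly = -169.08 − (46.82) = -215.90 mGal

-215.9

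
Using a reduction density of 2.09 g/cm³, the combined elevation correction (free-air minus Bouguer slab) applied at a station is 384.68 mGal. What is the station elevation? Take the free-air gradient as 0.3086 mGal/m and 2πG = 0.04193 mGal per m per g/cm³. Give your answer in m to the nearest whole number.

1741

Combined gradient = 0.3086 − 0.04193 × 2.09 = 0.2209663 mGal/m
h = 384.68 / 0.2209663 = 1740.90 m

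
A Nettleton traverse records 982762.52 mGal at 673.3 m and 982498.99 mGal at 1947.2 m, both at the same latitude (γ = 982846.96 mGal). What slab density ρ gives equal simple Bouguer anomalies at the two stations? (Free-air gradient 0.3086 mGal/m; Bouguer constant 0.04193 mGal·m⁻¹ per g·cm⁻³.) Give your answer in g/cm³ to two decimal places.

2.43

Δg_obs = 982498.99 − 982762.52 = -263.53 mGal over Δh = 1947.2 − 673.3 = 1273.9 m
Equal Bouguer anomalies ⇒ Δg_obs + (0.3086 − 0.04193ρ)·Δh = 0
0.3086 − 0.04193ρ = −Δg_obs/Δh = 0.20687
ρ = (0.3086 − 0.20687) / 0.04193 = 2.43 g/cm³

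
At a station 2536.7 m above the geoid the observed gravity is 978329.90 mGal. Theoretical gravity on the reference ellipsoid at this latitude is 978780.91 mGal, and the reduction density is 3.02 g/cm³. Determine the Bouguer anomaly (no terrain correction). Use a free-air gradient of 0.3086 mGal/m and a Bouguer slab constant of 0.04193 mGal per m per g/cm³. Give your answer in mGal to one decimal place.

Free-air correction = 0.3086 × 2536.7 = 782.83 mGal
Free-air anomaly = 978329.90 − 978780.91 + (782.83) = 331.82 mGal
Bouguer slab correction = 0.04193 × 3.02 × 2536.7 = 321.22 mGal
Simple Bouguer anomaly = 331.82 − (321.22) = 10.60 mGal

10.6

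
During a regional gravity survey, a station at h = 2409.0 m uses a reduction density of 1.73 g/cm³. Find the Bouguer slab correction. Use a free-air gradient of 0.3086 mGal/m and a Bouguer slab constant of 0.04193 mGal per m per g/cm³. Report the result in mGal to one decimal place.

174.7

Bouguer slab correction = 0.04193 × 1.73 × 2409.0 = 174.7 mGal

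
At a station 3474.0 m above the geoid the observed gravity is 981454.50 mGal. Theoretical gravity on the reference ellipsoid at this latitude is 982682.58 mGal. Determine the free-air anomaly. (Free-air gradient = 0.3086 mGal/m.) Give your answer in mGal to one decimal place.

-156.0

Free-air correction = 0.3086 × 3474.0 = 1072.08 mGal
Free-air anomaly = 981454.50 − 982682.58 + (1072.08) = -156.00 mGal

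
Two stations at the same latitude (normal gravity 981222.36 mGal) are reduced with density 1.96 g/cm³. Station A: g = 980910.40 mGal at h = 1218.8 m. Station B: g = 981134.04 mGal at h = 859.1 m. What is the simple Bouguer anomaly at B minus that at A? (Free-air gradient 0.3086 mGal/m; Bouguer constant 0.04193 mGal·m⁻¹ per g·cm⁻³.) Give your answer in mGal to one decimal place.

Δg_SB(A) = 980910.40 − 981222.36 + 0.3086×1218.8 − 0.04193×1.96×1218.8 = -36.00 mGal
Δg_SB(B) = 981134.04 − 981222.36 + 0.3086×859.1 − 0.04193×1.96×859.1 = 106.20 mGal
Difference = 106.20 − (-36.00) = 142.20 mGal

142.2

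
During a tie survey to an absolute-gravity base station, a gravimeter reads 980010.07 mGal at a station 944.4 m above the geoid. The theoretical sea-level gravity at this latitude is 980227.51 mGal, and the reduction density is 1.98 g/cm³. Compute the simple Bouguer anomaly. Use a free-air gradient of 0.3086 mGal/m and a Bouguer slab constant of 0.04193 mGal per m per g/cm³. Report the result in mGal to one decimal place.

-4.4

Free-air correction = 0.3086 × 944.4 = 291.44 mGal
Free-air anomaly = 980010.07 − 980227.51 + (291.44) = 74.00 mGal
Bouguer slab correction = 0.04193 × 1.98 × 944.4 = 78.41 mGal
Simple Bouguer anomaly = 74.00 − (78.41) = -4.41 mGal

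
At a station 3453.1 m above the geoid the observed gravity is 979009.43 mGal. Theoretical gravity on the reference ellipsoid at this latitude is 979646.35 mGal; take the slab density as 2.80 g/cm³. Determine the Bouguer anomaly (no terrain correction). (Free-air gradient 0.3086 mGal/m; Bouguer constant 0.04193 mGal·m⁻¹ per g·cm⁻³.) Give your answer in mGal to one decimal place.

23.3

Free-air correction = 0.3086 × 3453.1 = 1065.63 mGal
Free-air anomaly = 979009.43 − 979646.35 + (1065.63) = 428.71 mGal
Bouguer slab correction = 0.04193 × 2.80 × 3453.1 = 405.41 mGal
Simple Bouguer anomaly = 428.71 − (405.41) = 23.30 mGal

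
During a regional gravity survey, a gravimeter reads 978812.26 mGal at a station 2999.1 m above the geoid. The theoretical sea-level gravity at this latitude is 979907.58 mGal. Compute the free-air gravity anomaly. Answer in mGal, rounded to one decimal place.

Free-air correction = 0.3086 × 2999.1 = 925.52 mGal
Free-air anomaly = 978812.26 − 979907.58 + (925.52) = -169.80 mGal

-169.8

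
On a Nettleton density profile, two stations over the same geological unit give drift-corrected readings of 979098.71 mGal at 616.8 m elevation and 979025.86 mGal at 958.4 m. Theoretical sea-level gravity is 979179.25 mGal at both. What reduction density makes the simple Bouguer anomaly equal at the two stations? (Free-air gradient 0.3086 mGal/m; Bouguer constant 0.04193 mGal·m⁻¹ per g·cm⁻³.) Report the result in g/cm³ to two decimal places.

2.27

Δg_obs = 979025.86 − 979098.71 = -72.85 mGal over Δh = 958.4 − 616.8 = 341.6 m
Equal Bouguer anomalies ⇒ Δg_obs + (0.3086 − 0.04193ρ)·Δh = 0
0.3086 − 0.04193ρ = −Δg_obs/Δh = 0.21326
ρ = (0.3086 − 0.21326) / 0.04193 = 2.27 g/cm³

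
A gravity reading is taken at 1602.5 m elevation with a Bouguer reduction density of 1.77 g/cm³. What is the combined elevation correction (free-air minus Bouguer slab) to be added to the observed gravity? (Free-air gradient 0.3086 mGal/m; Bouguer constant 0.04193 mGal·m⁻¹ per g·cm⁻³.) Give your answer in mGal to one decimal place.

375.6

Combined gradient = 0.3086 − 0.04193 × 1.77 = 0.2343839 mGal/m
Combined elevation correction = 0.2343839 × 1602.5 = 375.6 mGal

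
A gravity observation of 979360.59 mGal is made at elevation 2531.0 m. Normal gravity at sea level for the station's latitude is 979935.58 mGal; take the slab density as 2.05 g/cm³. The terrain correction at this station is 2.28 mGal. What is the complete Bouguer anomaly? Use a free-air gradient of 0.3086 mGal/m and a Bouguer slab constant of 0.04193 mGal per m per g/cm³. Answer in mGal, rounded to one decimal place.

-9.2

Free-air correction = 0.3086 × 2531.0 = 781.07 mGal
Free-air anomaly = 979360.59 − 979935.58 + (781.07) = 206.08 mGal
Bouguer slab correction = 0.04193 × 2.05 × 2531.0 = 217.56 mGal
Simple Bouguer anomaly = 206.08 − (217.56) = -11.48 mGal
Complete Bouguer anomaly = -11.48 + 2.28 = -9.20 mGal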